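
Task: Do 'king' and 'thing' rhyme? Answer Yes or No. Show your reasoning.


Rime (stressed vowel + following sounds) of 'king': -ing = /ɪŋ/
Rime of 'thing': -ing = /ɪŋ/
/ɪŋ/ and /ɪŋ/ are the same ending sound, so the words rhyme.

Yes


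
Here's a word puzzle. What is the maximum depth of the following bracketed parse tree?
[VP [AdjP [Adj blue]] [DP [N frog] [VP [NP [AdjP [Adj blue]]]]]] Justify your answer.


Count bracket nesting levels:
'[' at pos 0: depth = 1
'[' at pos 4: depth = 2
'[' at pos 10: depth = 3
'[' at pos 22: depth = 2
'[' at pos 26: depth = 3
'[' at pos 35: depth = 3
'[' at pos 39: depth = 4
'[' at pos 43: depth = 5
'[' at pos 49: depth = 6
Maximum depth reached: 6

6


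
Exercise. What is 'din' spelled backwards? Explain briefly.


Reverse 'din' character by character: 'nid'.

nid


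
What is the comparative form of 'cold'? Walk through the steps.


Apply comparative formation (add -er): 'cold' -> 'colder'.

colder


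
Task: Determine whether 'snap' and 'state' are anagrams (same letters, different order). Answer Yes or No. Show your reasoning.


Sorted letters of 'snap': 'anps'
Sorted letters of 'state': 'aestt'
They do not match.

No


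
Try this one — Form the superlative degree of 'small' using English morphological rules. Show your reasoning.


Apply superlative formation (add -est): 'small' -> 'smallest'.

smallest


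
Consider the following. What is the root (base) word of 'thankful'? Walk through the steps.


Remove suffix '-ful' from 'thankful' to get root 'thank'.

thank


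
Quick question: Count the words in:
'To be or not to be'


Split into words: To | be | or | not | to | be = 6 words.

6


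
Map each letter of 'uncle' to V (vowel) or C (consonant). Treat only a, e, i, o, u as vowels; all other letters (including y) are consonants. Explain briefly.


Letter mapping: u = V, n = C, c = C, l = C, e = V.

VCCCV


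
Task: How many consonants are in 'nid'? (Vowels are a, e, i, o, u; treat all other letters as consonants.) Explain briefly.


Consonants in 'nid': n, d = 2 consonants.

2


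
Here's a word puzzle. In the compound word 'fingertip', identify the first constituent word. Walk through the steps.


Split 'fingertip' into 'finger' + 'tip'. The first part is 'finger'.

finger


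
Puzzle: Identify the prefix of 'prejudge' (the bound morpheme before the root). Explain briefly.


The word 'prejudge' = 'pre' (prefix) + 'judge' (root). The prefix is 'pre'.

pre


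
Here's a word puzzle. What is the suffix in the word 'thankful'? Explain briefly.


The word 'thankful' = 'thank' (root) + '-ful' (suffix). The suffix is '-ful'.

ful


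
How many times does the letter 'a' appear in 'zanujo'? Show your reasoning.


Letter 'a' in 'zanujo': found at position(s) 2 = 1 occurrence(s).

1


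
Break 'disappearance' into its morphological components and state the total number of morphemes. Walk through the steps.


Step 1: Identify prefix: 'dis' (meaning: not/apart)
Step 2: Identify root: 'appear'
Step 3: Identify suffix(es): 'ance'
Decomposition: dis- (prefix: not/apart) + appear (root) + -ance (suffix: state/act)
Total morphemes: 3

3 morphemes (dis- (prefix: not/apart) + appear (root) + -ance (suffix: state/act))


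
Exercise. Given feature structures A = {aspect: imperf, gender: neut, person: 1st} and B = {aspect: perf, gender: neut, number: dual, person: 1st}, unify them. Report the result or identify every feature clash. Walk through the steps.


Compare features:
aspect: A=imperf vs B=perf -> CLASH
gender: A=neut vs B=neut -> unified: neut
number: A=_ vs B=dual -> unified: dual
person: A=1st vs B=1st -> unified: 1st
Clash detected on feature 'aspect' (imperf vs perf); unification fails.

CLASH on 'aspect' (imperf vs perf)


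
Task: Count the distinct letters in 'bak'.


Unique letters in 'bak': {a, b, k} = 3 distinct letters.

3


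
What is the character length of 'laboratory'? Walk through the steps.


Spell out 'laboratory' and number each letter: l(1), a(2), b(3), o(4), r(5), a(6), t(7), o(8), r(9), y(10). Total: 10 letters.

10


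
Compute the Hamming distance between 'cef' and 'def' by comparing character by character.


Alignment:
Position 1: 'c' vs 'd' = DIFFER
Position 2: 'e' vs 'e' = match
Position 3: 'f' vs 'f' = match
Total differences: 1

1


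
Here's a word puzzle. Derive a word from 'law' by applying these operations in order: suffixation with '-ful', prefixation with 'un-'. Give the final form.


Step 1: Add suffix '-ful' to 'law' = 'lawful'
Step 2: Add prefix 'un-' to 'lawful' = 'unlawful'

unlawful


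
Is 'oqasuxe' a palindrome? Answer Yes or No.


Forward: 'oqasuxe'
Reversed: 'exusaqo'
They differ.

No


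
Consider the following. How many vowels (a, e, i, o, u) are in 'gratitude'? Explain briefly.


Vowels in 'gratitude': a, i, u, e = 4 vowels.

4


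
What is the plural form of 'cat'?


Apply rule: Add -s. 'cat' becomes 'cats'.

cats


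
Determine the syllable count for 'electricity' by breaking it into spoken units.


Break 'electricity' into syllables: e-lec-tric-i-ty -> e | lec | tric | i | ty = 5 syllables

5 syllables


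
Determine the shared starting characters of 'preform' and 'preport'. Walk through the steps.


Compare from the start: 3 characters match: 'pre'. Mismatch at position 4: 'f' vs 'p'.

pre


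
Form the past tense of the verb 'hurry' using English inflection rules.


Apply rule: Change -y to -ied. 'hurry' becomes 'hurried'.

hurried


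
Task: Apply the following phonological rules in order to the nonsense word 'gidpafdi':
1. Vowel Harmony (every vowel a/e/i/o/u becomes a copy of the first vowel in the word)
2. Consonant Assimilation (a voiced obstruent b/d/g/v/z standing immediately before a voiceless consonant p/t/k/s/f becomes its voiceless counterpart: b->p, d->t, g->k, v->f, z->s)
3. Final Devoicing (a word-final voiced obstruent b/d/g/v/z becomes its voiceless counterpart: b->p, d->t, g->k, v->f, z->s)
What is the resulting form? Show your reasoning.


Starting form: 'gidpafdi'
Rule 1: Vowel Harmony: all vowels become 'i' (matching first vowel). 'gidpafdi' -> 'gidpifdi'
Rule 2: Consonant Assimilation: voiced obstruent before voiceless consonant becomes voiceless ('dp' -> 'tp'). 'gidpifdi' -> 'gitpifdi'
Rule 3: Final Devoicing: the word ends in the vowel 'i', not a consonant. No change.
Final form: 'gitpifdi'

gitpifdi


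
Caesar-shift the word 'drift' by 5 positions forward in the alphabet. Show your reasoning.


Shift each letter by 5: d -> i, r -> w, i -> n, f -> k, t -> y. Result: 'iwnky'.

iwnky


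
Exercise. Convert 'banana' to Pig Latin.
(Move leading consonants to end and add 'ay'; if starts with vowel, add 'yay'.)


'banana': move consonant cluster 'b' to end and add 'ay': 'ananabay'.

ananabay


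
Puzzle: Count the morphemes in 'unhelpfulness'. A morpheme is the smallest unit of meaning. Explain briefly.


Decomposition: un- (prefix) + help (root) + -ful (suffix) + -ness (suffix) = 4 morpheme(s)

4 morphemes


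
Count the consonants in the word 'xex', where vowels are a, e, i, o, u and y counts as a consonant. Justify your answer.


Consonants in 'xex': x, x = 2 consonants.

2


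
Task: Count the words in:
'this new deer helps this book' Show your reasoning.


Split into words: this | new | deer | helps | this | book = 6 words.

6


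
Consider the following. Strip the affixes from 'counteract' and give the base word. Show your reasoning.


Remove prefix 'counter' from 'counteract' to get root 'act'.

act


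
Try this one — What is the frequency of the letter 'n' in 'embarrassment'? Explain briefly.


Letter 'n' in 'embarrassment': found at position(s) 12 = 1 occurrence(s).

1


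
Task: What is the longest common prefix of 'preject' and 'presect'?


Compare from the start: 3 characters match: 'pre'. Mismatch at position 4: 'j' vs 's'.

pre


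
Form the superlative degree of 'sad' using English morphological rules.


Apply superlative formation (double final consonant, add -est): 'sad' -> 'saddest'.

saddest


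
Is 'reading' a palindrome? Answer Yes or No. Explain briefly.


Forward: 'reading'
Reversed: 'gnidaer'
They differ.

No


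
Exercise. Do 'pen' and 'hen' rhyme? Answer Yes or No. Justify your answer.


Rime (stressed vowel + following sounds) of 'pen': -en = /ɛn/
Rime of 'hen': -en = /ɛn/
/ɛn/ and /ɛn/ are the same ending sound, so the words rhyme.

Yes


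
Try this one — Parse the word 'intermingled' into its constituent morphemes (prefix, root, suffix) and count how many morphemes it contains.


Step 1: Identify prefix: 'inter' (meaning: between)
Step 2: Identify root: 'mingle'
Step 3: Identify suffix(es): 'ed'
Decomposition: inter- (prefix: between) + mingle (root) + -ed (suffix: past)
Total morphemes: 3

3 morphemes (inter- (prefix: between) + mingle (root) + -ed (suffix: past))


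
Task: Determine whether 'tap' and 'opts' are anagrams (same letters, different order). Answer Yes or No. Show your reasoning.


Sorted letters of 'tap': 'apt'
Sorted letters of 'opts': 'opst'
They do not match.

No


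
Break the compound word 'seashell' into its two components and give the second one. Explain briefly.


Split 'seashell' into 'sea' + 'shell'. The second part is 'shell'.

shell


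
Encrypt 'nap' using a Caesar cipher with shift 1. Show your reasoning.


Shift each letter by 1: n -> o, a -> b, p -> q. Result: 'obq'.

obq


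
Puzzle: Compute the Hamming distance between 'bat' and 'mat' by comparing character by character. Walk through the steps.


Alignment:
Position 1: 'b' vs 'm' = DIFFER
Position 2: 'a' vs 'a' = match
Position 3: 't' vs 't' = match
Total differences: 1

1


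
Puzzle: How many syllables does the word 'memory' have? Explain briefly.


Break 'memory' into syllables: mem-o-ry -> mem | o | ry = 3 syllables

3 syllables


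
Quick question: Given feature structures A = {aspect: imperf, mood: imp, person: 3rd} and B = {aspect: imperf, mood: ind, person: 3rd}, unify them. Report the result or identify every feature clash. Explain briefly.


Compare features:
aspect: A=imperf vs B=imperf -> unified: imperf
mood: A=imp vs B=ind -> CLASH
person: A=3rd vs B=3rd -> unified: 3rd
Clash detected on feature 'mood' (imp vs ind); unification fails.

CLASH on 'mood' (imp vs ind)


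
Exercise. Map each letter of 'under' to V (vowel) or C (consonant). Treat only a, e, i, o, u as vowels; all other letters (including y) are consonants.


Letter mapping: u = V, n = C, d = C, e = V, r = C.

VCCVC


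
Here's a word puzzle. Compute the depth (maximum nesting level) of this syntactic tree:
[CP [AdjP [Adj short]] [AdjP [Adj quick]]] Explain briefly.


Count bracket nesting levels:
'[' at pos 0: depth = 1
'[' at pos 4: depth = 2
'[' at pos 10: depth = 3
'[' at pos 23: depth = 2
'[' at pos 29: depth = 3
Maximum depth reached: 3

3


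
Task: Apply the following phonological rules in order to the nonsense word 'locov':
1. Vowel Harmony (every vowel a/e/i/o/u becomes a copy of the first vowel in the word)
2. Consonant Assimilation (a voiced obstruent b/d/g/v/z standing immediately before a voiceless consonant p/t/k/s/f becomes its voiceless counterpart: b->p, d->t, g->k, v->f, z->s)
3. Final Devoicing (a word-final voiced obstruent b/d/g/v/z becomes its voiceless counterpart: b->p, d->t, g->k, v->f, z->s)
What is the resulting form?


Starting form: 'locov'
Rule 1: Vowel Harmony: all vowels already match. No change.
Rule 2: Consonant Assimilation: no voiced obstruent (b/d/g/v/z) stands immediately before a voiceless consonant (p/t/k/s/f). No change.
Rule 3: Final Devoicing: word-final voiced obstruent 'v' becomes voiceless 'f'. 'locov' -> 'locof'
Final form: 'locof'

locof


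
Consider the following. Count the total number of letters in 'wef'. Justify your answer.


Spell out 'wef' and number each letter: w(1), e(2), f(3). Total: 3 letters.

3


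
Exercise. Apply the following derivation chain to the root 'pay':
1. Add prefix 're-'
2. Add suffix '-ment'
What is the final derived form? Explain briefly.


Step 1: Add prefix 're-' to 'pay' = 'repay'
Step 2: Add suffix '-ment' to 'repay' = 'repayment'

repayment


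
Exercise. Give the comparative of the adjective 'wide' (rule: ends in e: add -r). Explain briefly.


Apply comparative formation (ends in e: add -r): 'wide' -> 'wider'.

wider


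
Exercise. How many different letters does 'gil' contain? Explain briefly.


Unique letters in 'gil': {g, i, l} = 3 distinct letters.

3


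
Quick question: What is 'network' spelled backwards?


Reverse 'network' character by character: 'krowten'.

krowten


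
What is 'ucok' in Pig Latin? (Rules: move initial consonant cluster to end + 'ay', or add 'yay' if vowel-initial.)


'ucok' starts with a vowel, so add 'yay': 'ucokyay'.

ucokyay


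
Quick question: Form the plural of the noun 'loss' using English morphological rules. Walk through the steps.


Apply rule: Add -es (sibilant/fricative ending). 'loss' becomes 'losses'.

losses


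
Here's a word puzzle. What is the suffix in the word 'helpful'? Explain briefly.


The word 'helpful' = 'help' (root) + '-ful' (suffix). The suffix is '-ful'.

ful


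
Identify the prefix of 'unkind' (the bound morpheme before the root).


The word 'unkind' = 'un' (prefix) + 'kind' (root). The prefix is 'un'.

un


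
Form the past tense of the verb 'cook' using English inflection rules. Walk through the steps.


Apply rule: Add -ed. 'cook' becomes 'cooked'.

cooked


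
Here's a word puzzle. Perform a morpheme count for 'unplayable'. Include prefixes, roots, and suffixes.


Decomposition: un- (prefix) + play (root) + -able (suffix) = 3 morpheme(s)

3 morphemes


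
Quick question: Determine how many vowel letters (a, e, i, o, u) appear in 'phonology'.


Vowels in 'phonology': o, o, o = 3 vowels.

3


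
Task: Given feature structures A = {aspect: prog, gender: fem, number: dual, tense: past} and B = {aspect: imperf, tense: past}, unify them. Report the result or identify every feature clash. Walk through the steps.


Compare features:
aspect: A=prog vs B=imperf -> CLASH
gender: A=fem vs B=_ -> unified: fem
number: A=dual vs B=_ -> unified: dual
tense: A=past vs B=past -> unified: past
Clash detected on feature 'aspect' (prog vs imperf); unification fails.

CLASH on 'aspect' (prog vs imperf)


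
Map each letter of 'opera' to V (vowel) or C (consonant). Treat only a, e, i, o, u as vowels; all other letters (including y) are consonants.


Letter mapping: o = V, p = C, e = V, r = C, a = V.

VCVCV


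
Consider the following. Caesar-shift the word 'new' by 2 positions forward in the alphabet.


Shift each letter by 2: n -> p, e -> g, w -> y. Result: 'pgy'.

pgy


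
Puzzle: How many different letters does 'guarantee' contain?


Unique letters in 'guarantee': {a, e, g, n, r, t, u} = 7 distinct letters.

7


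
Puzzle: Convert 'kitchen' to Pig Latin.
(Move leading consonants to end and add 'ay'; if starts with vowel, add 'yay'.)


'kitchen': move consonant cluster 'k' to end and add 'ay': 'itchenkay'.

itchenkay


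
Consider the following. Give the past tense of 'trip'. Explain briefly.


Apply rule: Double final consonant and add -ed. 'trip' becomes 'tripped'.

tripped


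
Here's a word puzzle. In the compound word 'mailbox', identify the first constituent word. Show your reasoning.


Split 'mailbox' into 'mail' + 'box'. The first part is 'mail'.

mail


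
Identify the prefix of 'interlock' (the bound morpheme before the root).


The word 'interlock' = 'inter' (prefix) + 'lock' (root). The prefix is 'inter'.

inter


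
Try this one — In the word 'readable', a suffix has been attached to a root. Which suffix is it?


The word 'readable' = 'read' (root) + '-able' (suffix). The suffix is '-able'.

able


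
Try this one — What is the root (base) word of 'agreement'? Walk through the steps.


Remove suffix '-ment' from 'agreement' to get root 'agree'.

agree


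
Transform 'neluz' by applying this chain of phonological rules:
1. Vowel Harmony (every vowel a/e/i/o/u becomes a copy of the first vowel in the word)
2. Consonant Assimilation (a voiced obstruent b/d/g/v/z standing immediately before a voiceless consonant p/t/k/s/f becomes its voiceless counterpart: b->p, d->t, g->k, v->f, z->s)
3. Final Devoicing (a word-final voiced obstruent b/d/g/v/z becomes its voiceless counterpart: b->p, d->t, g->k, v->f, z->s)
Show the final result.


Starting form: 'neluz'
Rule 1: Vowel Harmony: all vowels become 'e' (matching first vowel). 'neluz' -> 'nelez'
Rule 2: Consonant Assimilation: no voiced obstruent (b/d/g/v/z) stands immediately before a voiceless consonant (p/t/k/s/f). No change.
Rule 3: Final Devoicing: word-final voiced obstruent 'z' becomes voiceless 's'. 'nelez' -> 'neles'
Final form: 'neles'

neles


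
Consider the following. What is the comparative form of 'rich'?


Apply comparative formation (add -er): 'rich' -> 'richer'.

richer


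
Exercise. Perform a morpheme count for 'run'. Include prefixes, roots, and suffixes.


Decomposition: run (free morpheme) = 1 morpheme(s)

1 morphemes


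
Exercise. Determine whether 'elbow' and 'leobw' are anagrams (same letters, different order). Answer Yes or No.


Sorted letters of 'elbow': 'below'
Sorted letters of 'leobw': 'below'
They match.

Yes


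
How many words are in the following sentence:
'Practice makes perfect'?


Split into words: Practice | makes | perfect = 3 words.

3


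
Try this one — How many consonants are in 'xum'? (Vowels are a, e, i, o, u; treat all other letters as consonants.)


Consonants in 'xum': x, m = 2 consonants.

2


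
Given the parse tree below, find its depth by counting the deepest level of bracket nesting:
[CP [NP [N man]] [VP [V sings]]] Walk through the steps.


Count bracket nesting levels:
'[' at pos 0: depth = 1
'[' at pos 4: depth = 2
'[' at pos 8: depth = 3
'[' at pos 17: depth = 2
'[' at pos 21: depth = 3
Maximum depth reached: 3

3


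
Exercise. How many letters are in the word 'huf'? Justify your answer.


Spell out 'huf' and number each letter: h(1), u(2), f(3). Total: 3 letters.

3


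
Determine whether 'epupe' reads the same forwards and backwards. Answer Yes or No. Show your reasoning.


Forward: 'epupe'
Reversed: 'epupe'
They are identical.

Yes


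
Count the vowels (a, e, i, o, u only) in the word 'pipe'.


Vowels in 'pipe': i, e = 2 vowels.

2


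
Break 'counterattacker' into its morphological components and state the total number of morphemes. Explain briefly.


Step 1: Identify prefix: 'counter' (meaning: against)
Step 2: Identify root: 'attack'
Step 3: Identify suffix(es): 'er'
Decomposition: counter- (prefix: against) + attack (root) + -er (suffix: one who)
Total morphemes: 3

3 morphemes (counter- (prefix: against) + attack (root) + -er (suffix: one who))


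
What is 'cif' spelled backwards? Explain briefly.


Reverse 'cif' character by character: 'fic'.

fic


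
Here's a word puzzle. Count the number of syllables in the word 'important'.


Break 'important' into syllables: im-por-tant -> im | por | tant = 3 syllables

3 syllables


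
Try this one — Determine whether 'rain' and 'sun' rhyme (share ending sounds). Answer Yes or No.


Rime (stressed vowel + following sounds) of 'rain': -ain = /eɪn/
Rime of 'sun': -un = /ʌn/
/eɪn/ and /ʌn/ are different ending sounds, so the words do not rhyme.

No


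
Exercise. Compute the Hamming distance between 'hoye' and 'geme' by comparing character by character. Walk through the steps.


Alignment:
Position 1: 'h' vs 'g' = DIFFER
Position 2: 'o' vs 'e' = DIFFER
Position 3: 'y' vs 'm' = DIFFER
Position 4: 'e' vs 'e' = match
Total differences: 3

3


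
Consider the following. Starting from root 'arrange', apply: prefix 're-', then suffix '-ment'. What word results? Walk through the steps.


Step 1: Add prefix 're-' to 'arrange' = 'rearrange'
Step 2: Add suffix '-ment' to 'rearrange' = 'rearrangement'

rearrangement


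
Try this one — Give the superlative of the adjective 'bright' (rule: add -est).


Apply superlative formation (add -est): 'bright' -> 'brightest'.

brightest


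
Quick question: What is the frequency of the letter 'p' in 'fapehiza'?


Letter 'p' in 'fapehiza': found at position(s) 3 = 1 occurrence(s).

1


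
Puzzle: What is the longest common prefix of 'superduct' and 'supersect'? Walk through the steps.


Compare from the start: 5 characters match: 'super'. Mismatch at position 6: 'd' vs 's'.

super


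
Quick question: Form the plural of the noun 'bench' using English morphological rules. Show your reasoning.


Apply rule: Add -es (sibilant/fricative ending). 'bench' becomes 'benches'.

benches


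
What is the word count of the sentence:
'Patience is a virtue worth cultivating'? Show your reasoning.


Split into words: Patience | is | a | virtue | worth | cultivating = 6 words.

6


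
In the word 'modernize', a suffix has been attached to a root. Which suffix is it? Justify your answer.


The word 'modernize' = 'modern' (root) + '-ize' (suffix). The suffix is '-ize'.

ize


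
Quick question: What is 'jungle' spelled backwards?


Reverse 'jungle' character by character: 'elgnuj'.

elgnuj


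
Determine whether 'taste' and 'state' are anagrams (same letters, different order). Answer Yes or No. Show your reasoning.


Sorted letters of 'taste': 'aestt'
Sorted letters of 'state': 'aestt'
They match.

Yes


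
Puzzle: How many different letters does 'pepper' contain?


Unique letters in 'pepper': {e, p, r} = 3 distinct letters.

3


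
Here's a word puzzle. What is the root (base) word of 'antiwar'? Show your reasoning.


Remove prefix 'anti' from 'antiwar' to get root 'war'.

war


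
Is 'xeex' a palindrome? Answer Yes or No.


Forward: 'xeex'
Reversed: 'xeex'
They are identical.

Yes


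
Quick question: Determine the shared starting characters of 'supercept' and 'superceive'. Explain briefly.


Compare from the start: 7 characters match: 'superce'. Mismatch at position 8: 'p' vs 'i'.

superce


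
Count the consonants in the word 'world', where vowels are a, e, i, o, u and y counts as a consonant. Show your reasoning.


Consonants in 'world': w, r, l, d = 4 consonants.

4


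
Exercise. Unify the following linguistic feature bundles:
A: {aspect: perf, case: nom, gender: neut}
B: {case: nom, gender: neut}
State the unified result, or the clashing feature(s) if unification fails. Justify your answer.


Compare features:
aspect: A=perf vs B=_ -> unified: perf
case: A=nom vs B=nom -> unified: nom
gender: A=neut vs B=neut -> unified: neut
No clashes found.

Unified: {aspect: perf, case: nom, gender: neut}


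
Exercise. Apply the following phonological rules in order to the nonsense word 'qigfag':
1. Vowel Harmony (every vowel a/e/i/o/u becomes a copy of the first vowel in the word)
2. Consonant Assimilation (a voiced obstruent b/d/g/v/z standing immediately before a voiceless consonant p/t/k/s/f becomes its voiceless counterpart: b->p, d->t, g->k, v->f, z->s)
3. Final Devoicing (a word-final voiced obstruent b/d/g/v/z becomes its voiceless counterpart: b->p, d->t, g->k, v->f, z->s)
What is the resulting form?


Starting form: 'qigfag'
Rule 1: Vowel Harmony: all vowels become 'i' (matching first vowel). 'qigfag' -> 'qigfig'
Rule 2: Consonant Assimilation: voiced obstruent before voiceless consonant becomes voiceless ('gf' -> 'kf'). 'qigfig' -> 'qikfig'
Rule 3: Final Devoicing: word-final voiced obstruent 'g' becomes voiceless 'k'. 'qikfig' -> 'qikfik'
Final form: 'qikfik'

qikfik


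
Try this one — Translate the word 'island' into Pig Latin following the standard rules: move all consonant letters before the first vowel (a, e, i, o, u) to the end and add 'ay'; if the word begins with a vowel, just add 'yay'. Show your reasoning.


'island' starts with a vowel, so add 'yay': 'islandyay'.

islandyay


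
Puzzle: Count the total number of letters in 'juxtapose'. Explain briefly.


Spell out 'juxtapose' and number each letter: j(1), u(2), x(3), t(4), a(5), p(6), o(7), s(8), e(9). Total: 9 letters.

9


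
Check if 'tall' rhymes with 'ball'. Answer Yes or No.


Rime (stressed vowel + following sounds) of 'tall': -all = /ɔːl/
Rime of 'ball': -all = /ɔːl/
/ɔːl/ and /ɔːl/ are the same ending sound, so the words rhyme.

Yes


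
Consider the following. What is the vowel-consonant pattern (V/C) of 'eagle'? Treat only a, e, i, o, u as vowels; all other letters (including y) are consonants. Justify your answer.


Letter mapping: e = V, a = V, g = C, l = C, e = V.

VVCCV


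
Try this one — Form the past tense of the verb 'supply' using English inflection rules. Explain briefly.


Apply rule: Change -y to -ied. 'supply' becomes 'supplied'.

supplied


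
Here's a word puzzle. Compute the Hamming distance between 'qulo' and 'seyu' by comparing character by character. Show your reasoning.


Alignment:
Position 1: 'q' vs 's' = DIFFER
Position 2: 'u' vs 'e' = DIFFER
Position 3: 'l' vs 'y' = DIFFER
Position 4: 'o' vs 'u' = DIFFER
Total differences: 4

4


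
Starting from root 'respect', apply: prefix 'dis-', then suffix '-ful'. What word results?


Step 1: Add prefix 'dis-' to 'respect' = 'disrespect'
Step 2: Add suffix '-ful' to 'disrespect' = 'disrespectful'

disrespectful


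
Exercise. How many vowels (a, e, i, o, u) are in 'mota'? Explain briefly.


Vowels in 'mota': o, a = 2 vowels.

2


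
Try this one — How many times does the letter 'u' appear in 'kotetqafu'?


Letter 'u' in 'kotetqafu': found at position(s) 9 = 1 occurrence(s).

1


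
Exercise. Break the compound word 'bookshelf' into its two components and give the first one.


Split 'bookshelf' into 'book' + 'shelf'. The first part is 'book'.

book


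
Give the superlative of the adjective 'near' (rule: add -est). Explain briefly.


Apply superlative formation (add -est): 'near' -> 'nearest'.

nearest


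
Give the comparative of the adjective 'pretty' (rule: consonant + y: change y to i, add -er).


Apply comparative formation (consonant + y: change y to i, add -er): 'pretty' -> 'prettier'.

prettier


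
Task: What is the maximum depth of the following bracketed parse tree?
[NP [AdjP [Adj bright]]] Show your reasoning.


Count bracket nesting levels:
'[' at pos 0: depth = 1
'[' at pos 4: depth = 2
'[' at pos 10: depth = 3
Maximum depth reached: 3

3


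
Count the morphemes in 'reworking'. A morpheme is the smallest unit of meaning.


Decomposition: re- (prefix) + work (root) + -ing (suffix) = 3 morpheme(s)

3 morphemes


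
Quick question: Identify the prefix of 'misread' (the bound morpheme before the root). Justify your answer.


The word 'misread' = 'mis' (prefix) + 'read' (root). The prefix is 'mis'.

mis


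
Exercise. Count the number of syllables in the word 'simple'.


Break 'simple' into syllables: sim-ple -> sim | ple = 2 syllables

2 syllables


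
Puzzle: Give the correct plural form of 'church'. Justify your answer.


Apply rule: Add -es (sibilant/fricative ending). 'church' becomes 'churches'.

churches


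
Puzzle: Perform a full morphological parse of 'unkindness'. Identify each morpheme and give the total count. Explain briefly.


Step 1: Identify prefix: 'un' (meaning: not/reverse)
Step 2: Identify root: 'kind'
Step 3: Identify suffix(es): 'ness'
Decomposition: un- (prefix: not/reverse) + kind (root) + -ness (suffix: state of)
Total morphemes: 3

3 morphemes (un- (prefix: not/reverse) + kind (root) + -ness (suffix: state of))


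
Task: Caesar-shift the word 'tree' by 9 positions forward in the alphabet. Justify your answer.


Shift each letter by 9: t -> c, r -> a, e -> n, e -> n. Result: 'cann'.

cann


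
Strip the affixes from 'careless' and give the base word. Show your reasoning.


Remove suffix '-less' from 'careless' to get root 'care'.

care


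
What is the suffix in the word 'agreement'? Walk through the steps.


The word 'agreement' = 'agree' (root) + '-ment' (suffix). The suffix is '-ment'.

ment


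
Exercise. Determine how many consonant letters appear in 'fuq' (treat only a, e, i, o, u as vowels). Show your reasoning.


Consonants in 'fuq': f, q = 2 consonants.

2


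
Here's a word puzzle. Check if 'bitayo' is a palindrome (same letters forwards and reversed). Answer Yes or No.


Forward: 'bitayo'
Reversed: 'oyatib'
They differ.

No


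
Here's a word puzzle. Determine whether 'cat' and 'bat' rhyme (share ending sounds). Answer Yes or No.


Rime (stressed vowel + following sounds) of 'cat': -at = /æt/
Rime of 'bat': -at = /æt/
/æt/ and /æt/ are the same ending sound, so the words rhyme.

Yes


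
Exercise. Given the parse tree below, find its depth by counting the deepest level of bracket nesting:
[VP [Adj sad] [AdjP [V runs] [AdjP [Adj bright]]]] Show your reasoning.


Count bracket nesting levels:
'[' at pos 0: depth = 1
'[' at pos 4: depth = 2
'[' at pos 14: depth = 2
'[' at pos 20: depth = 3
'[' at pos 29: depth = 3
'[' at pos 35: depth = 4
Maximum depth reached: 4

4


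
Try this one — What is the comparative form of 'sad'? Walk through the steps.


Apply comparative formation (double final consonant, add -er): 'sad' -> 'sadder'.

sadder


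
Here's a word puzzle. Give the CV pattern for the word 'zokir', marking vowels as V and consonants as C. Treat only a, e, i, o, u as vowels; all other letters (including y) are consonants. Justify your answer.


Letter mapping: z = C, o = V, k = C, i = V, r = C.

CVCVC


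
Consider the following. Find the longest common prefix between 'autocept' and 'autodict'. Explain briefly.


Compare from the start: 4 characters match: 'auto'. Mismatch at position 5: 'c' vs 'd'.

auto


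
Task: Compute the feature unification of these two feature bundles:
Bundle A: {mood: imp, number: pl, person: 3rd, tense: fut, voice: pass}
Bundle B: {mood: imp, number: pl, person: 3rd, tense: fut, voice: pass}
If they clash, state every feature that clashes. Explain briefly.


Compare features:
mood: A=imp vs B=imp -> unified: imp
number: A=pl vs B=pl -> unified: pl
person: A=3rd vs B=3rd -> unified: 3rd
tense: A=fut vs B=fut -> unified: fut
voice: A=pass vs B=pass -> unified: pass
No clashes found.

Unified: {mood: imp, number: pl, person: 3rd, tense: fut, voice: pass}


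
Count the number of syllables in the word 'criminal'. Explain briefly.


Break 'criminal' into syllables: crim-i-nal -> crim | i | nal = 3 syllables

3 syllables


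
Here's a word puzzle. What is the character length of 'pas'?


Spell out 'pas' and number each letter: p(1), a(2), s(3). Total: 3 letters.

3


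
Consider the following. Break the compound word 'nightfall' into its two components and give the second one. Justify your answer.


Split 'nightfall' into 'night' + 'fall'. The second part is 'fall'.

fall


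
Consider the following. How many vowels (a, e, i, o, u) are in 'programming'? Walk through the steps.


Vowels in 'programming': o, a, i = 3 vowels.

3


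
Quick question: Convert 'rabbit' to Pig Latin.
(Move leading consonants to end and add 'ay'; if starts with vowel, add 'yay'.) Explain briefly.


'rabbit': move consonant cluster 'r' to end and add 'ay': 'abbitray'.

abbitray


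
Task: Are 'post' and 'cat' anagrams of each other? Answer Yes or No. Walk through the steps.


Sorted letters of 'post': 'opst'
Sorted letters of 'cat': 'act'
They do not match.

No


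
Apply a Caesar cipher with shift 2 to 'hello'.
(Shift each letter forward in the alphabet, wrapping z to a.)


Shift each letter by 2: h -> j, e -> g, l -> n, l -> n, o -> q. Result: 'jgnnq'.

jgnnq


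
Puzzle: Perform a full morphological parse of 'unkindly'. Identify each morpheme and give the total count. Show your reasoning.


Step 1: Identify prefix: 'un' (meaning: not/reverse)
Step 2: Identify root: 'kind'
Step 3: Identify suffix(es): 'ly'
Decomposition: un- (prefix: not/reverse) + kind (root) + -ly (suffix: in manner of)
Total morphemes: 3

3 morphemes (un- (prefix: not/reverse) + kind (root) + -ly (suffix: in manner of))


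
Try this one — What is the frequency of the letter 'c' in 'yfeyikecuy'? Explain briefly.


Letter 'c' in 'yfeyikecuy': found at position(s) 8 = 1 occurrence(s).

1


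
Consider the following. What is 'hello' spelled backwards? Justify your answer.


Reverse 'hello' character by character: 'olleh'.

olleh


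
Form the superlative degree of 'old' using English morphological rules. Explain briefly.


Apply superlative formation (add -est): 'old' -> 'oldest'.

oldest


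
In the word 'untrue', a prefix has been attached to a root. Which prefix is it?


The word 'untrue' = 'un' (prefix) + 'true' (root). The prefix is 'un'.

un


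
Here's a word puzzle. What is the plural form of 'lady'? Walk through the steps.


Apply rule: Change -y to -ies (consonant + y). 'lady' becomes 'ladies'.

ladies


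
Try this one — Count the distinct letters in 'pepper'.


Unique letters in 'pepper': {e, p, r} = 3 distinct letters.

3


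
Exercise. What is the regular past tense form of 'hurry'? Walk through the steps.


Apply rule: Change -y to -ied. 'hurry' becomes 'hurried'.

hurried


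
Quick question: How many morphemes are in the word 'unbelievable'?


Decomposition: un- (prefix) + believe (root) + -able (suffix) = 3 morpheme(s)

3 morphemes


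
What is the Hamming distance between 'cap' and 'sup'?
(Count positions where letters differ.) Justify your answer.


Alignment:
Position 1: 'c' vs 's' = DIFFER
Position 2: 'a' vs 'u' = DIFFER
Position 3: 'p' vs 'p' = match
Total differences: 2

2


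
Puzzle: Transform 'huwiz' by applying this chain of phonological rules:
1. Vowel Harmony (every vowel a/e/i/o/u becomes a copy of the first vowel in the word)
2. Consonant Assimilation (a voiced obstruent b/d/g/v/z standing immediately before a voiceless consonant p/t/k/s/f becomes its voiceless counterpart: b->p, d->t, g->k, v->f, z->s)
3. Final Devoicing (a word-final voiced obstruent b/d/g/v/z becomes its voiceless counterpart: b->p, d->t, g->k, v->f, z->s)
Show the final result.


Starting form: 'huwiz'
Rule 1: Vowel Harmony: all vowels become 'u' (matching first vowel). 'huwiz' -> 'huwuz'
Rule 2: Consonant Assimilation: no voiced obstruent (b/d/g/v/z) stands immediately before a voiceless consonant (p/t/k/s/f). No change.
Rule 3: Final Devoicing: word-final voiced obstruent 'z' becomes voiceless 's'. 'huwuz' -> 'huwus'
Final form: 'huwus'

huwus


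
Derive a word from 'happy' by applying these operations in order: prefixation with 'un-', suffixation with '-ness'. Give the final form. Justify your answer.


Step 1: Add prefix 'un-' to 'happy' = 'unhappy'
Step 2: Add suffix '-ness' to 'unhappy' = 'unhappiness'

unhappiness


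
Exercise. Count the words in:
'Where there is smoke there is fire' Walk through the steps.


Split into words: Where | there | is | smoke | there | is | fire = 7 words.

7


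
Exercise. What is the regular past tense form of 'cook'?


Apply rule: Add -ed. 'cook' becomes 'cooked'.

cooked


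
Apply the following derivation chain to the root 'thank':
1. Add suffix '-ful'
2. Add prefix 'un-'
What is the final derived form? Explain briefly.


Step 1: Add suffix '-ful' to 'thank' = 'thankful'
Step 2: Add prefix 'un-' to 'thankful' = 'unthankful'

unthankful


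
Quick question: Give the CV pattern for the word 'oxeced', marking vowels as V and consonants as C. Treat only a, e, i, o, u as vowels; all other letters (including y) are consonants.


Letter mapping: o = V, x = C, e = V, c = C, e = V, d = C.

VCVCVC


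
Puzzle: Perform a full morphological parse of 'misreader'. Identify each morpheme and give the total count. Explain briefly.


Step 1: Identify prefix: 'mis' (meaning: wrongly)
Step 2: Identify root: 'read'
Step 3: Identify suffix(es): 'er'
Decomposition: mis- (prefix: wrongly) + read (root) + -er (suffix: one who)
Total morphemes: 3

3 morphemes (mis- (prefix: wrongly) + read (root) + -er (suffix: one who))


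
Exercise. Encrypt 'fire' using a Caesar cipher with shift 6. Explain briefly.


Shift each letter by 6: f -> l, i -> o, r -> x, e -> k. Result: 'loxk'.

loxk


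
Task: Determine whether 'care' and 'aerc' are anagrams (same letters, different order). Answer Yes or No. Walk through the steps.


Sorted letters of 'care': 'acer'
Sorted letters of 'aerc': 'acer'
They match.

Yes


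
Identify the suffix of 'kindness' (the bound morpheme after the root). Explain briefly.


The word 'kindness' = 'kind' (root) + '-ness' (suffix). The suffix is '-ness'.

ness


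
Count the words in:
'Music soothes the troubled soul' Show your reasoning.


Split into words: Music | soothes | the | troubled | soul = 5 words.

5


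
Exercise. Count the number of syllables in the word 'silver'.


Break 'silver' into syllables: sil-ver -> sil | ver = 2 syllables

2 syllables


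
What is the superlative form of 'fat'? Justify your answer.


Apply superlative formation (double final consonant, add -est): 'fat' -> 'fattest'.

fattest


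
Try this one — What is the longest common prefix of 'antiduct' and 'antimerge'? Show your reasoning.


Compare from the start: 4 characters match: 'anti'. Mismatch at position 5: 'd' vs 'm'.

anti


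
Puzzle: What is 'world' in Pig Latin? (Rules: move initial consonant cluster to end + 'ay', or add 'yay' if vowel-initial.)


'world': move consonant cluster 'w' to end and add 'ay': 'orldway'.

orldway


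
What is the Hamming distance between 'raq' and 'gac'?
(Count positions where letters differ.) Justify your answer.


Alignment:
Position 1: 'r' vs 'g' = DIFFER
Position 2: 'a' vs 'a' = match
Position 3: 'q' vs 'c' = DIFFER
Total differences: 2

2


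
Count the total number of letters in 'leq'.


Spell out 'leq' and number each letter: l(1), e(2), q(3). Total: 3 letters.

3


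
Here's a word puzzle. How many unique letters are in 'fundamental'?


Unique letters in 'fundamental': {a, d, e, f, l, m, n, t, u} = 9 distinct letters.

9


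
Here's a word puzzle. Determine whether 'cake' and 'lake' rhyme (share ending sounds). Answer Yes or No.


Rime (stressed vowel + following sounds) of 'cake': -ake = /eɪk/
Rime of 'lake': -ake = /eɪk/
/eɪk/ and /eɪk/ are the same ending sound, so the words rhyme.

Yes


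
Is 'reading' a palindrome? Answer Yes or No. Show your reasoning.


Forward: 'reading'
Reversed: 'gnidaer'
They differ.

No


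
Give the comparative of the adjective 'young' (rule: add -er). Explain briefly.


Apply comparative formation (add -er): 'young' -> 'younger'.

younger


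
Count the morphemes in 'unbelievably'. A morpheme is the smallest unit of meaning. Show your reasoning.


Decomposition: un- (prefix) + believe (root) + -able (suffix) + -ly (suffix) = 4 morpheme(s)

4 morphemes


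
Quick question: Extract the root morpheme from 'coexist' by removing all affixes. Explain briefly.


Remove prefix 'co' from 'coexist' to get root 'exist'.

exist


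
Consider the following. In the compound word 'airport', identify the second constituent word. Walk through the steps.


Split 'airport' into 'air' + 'port'. The second part is 'port'.

port
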